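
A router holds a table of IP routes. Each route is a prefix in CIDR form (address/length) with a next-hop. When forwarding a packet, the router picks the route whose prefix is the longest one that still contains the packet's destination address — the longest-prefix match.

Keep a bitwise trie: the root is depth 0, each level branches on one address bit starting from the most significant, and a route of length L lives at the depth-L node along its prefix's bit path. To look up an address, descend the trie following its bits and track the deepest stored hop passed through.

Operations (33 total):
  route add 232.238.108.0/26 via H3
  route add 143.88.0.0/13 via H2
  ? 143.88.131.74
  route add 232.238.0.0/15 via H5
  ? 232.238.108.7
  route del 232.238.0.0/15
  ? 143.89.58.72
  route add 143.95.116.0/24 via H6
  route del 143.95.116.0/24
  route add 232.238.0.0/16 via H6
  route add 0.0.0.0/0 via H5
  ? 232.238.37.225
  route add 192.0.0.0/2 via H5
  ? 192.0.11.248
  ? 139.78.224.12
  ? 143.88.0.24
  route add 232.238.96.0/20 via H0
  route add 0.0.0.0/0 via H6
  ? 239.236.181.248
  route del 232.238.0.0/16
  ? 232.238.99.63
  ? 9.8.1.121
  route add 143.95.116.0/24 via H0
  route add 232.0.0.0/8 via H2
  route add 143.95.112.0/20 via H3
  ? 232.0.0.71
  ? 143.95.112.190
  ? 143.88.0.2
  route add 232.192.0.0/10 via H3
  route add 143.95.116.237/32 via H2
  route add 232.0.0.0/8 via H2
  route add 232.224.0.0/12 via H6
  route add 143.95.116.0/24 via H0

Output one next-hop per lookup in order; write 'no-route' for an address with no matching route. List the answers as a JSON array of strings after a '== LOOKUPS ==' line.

Apply in order:
  add 232.238.108.0/26 -> H3 at depth 26
  add 143.88.0.0/13 -> H2 at depth 13
  ? 143.88.131.74  path d0:-→d1:-→d2:-→d3:-→d4:-→d5:-→d6:-→d7:-→d8:-→d9:-→d10:-→d11:-→d12:-→d13:H2  best=H2
  add 232.238.0.0/15 -> H5 at depth 15
  ? 232.238.108.7  path d0:-→d1:-→d2:-→d3:-→d4:-→d5:-→d6:-→d7:-→d8:-→d9:-→d10:-→d11:-→d12:-→d13:-→d14:-→d15:H5→d16:-→d17:-→d18:-→d19:-→d20:-→d21:-→d22:-→d23:-→d24:-→d25:-→d26:H3  best=H3
  del 232.238.0.0/15 (clear depth 15)
  ? 143.89.58.72  path d0:-→d1:-→d2:-→d3:-→d4:-→d5:-→d6:-→d7:-→d8:-→d9:-→d10:-→d11:-→d12:-→d13:H2  best=H2
  add 143.95.116.0/24 -> H6 at depth 24
  del 143.95.116.0/24 (clear depth 24)
  add 232.238.0.0/16 -> H6 at depth 16
  add 0.0.0.0/0 -> H5 at depth 0
  ? 232.238.37.225  path d0:H5→d1:-→d2:-→d3:-→d4:-→d5:-→d6:-→d7:-→d8:-→d9:-→d10:-→d11:-→d12:-→d13:-→d14:-→d15:-→d16:H6→d17:-  best=H6
  add 192.0.0.0/2 -> H5 at depth 2
  ? 192.0.11.248  path d0:H5→d1:-→d2:H5  best=H5
  ? 139.78.224.12  path d0:H5→d1:-→d2:-→d3:-→d4:-→d5:-  best=H5
  ? 143.88.0.24  path d0:H5→d1:-→d2:-→d3:-→d4:-→d5:-→d6:-→d7:-→d8:-→d9:-→d10:-→d11:-→d12:-→d13:H2  best=H2
  add 232.238.96.0/20 -> H0 at depth 20
  add 0.0.0.0/0 -> H6 at depth 0
  ? 239.236.181.248  path d0:H6→d1:-→d2:H5→d3:-→d4:-→d5:-  best=H5
  del 232.238.0.0/16 (clear depth 16)
  ? 232.238.99.63  path d0:H6→d1:-→d2:H5→d3:-→d4:-→d5:-→d6:-→d7:-→d8:-→d9:-→d10:-→d11:-→d12:-→d13:-→d14:-→d15:-→d16:-→d17:-→d18:-→d19:-→d20:H0  best=H0
  ? 9.8.1.121  path d0:H6  best=H6
  add 143.95.116.0/24 -> H0 at depth 24
  add 232.0.0.0/8 -> H2 at depth 8
  add 143.95.112.0/20 -> H3 at depth 20
  ? 232.0.0.71  path d0:H6→d1:-→d2:H5→d3:-→d4:-→d5:-→d6:-→d7:-→d8:H2  best=H2
  ? 143.95.112.190  path d0:H6→d1:-→d2:-→d3:-→d4:-→d5:-→d6:-→d7:-→d8:-→d9:-→d10:-→d11:-→d12:-→d13:H2→d14:-→d15:-→d16:-→d17:-→d18:-→d19:-→d20:H3→d21:-  best=H3
  ? 143.88.0.2  path d0:H6→d1:-→d2:-→d3:-→d4:-→d5:-→d6:-→d7:-→d8:-→d9:-→d10:-→d11:-→d12:-→d13:H2  best=H2
  add 232.192.0.0/10 -> H3 at depth 10
  add 143.95.116.237/32 -> H2 at depth 32
  add 232.0.0.0/8 -> H2 at depth 8
  add 232.224.0.0/12 -> H6 at depth 12
  add 143.95.116.0/24 -> H0 at depth 24

== LOOKUPS ==
["H2","H3","H2","H6","H5","H5","H2","H5","H0","H6","H2","H3","H2"]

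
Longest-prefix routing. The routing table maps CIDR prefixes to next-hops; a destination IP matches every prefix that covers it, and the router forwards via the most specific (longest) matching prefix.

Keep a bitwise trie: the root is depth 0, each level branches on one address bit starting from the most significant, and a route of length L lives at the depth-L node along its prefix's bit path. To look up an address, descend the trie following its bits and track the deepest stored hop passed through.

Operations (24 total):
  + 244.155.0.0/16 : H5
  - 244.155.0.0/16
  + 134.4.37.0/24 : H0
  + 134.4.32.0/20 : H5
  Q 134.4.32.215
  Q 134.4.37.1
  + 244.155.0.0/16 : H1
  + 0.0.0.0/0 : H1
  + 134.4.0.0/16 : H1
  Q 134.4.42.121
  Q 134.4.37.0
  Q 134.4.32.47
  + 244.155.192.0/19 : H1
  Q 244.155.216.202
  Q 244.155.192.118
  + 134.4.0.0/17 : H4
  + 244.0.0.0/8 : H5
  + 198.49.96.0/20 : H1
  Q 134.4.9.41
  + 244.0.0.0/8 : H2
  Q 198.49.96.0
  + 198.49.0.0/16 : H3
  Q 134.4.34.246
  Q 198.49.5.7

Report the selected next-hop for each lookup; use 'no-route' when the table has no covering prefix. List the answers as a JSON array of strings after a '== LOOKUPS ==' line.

Process each operation:
  + 244.155.0.0/16 (H5) depth=16
  - 244.155.0.0/16 clear@16
  + 134.4.37.0/24 (H0) depth=24
  + 134.4.32.0/20 (H5) depth=20
  ? 134.4.32.215  path d0:-→d1:-→d2:-→d3:-→d4:-→d5:-→d6:-→d7:-→d8:-→d9:-→d10:-→d11:-→d12:-→d13:-→d14:-→d15:-→d16:-→d17:-→d18:-→d19:-→d20:H5→d21:-  best=H5
  ? 134.4.37.1  path d0:-→d1:-→d2:-→d3:-→d4:-→d5:-→d6:-→d7:-→d8:-→d9:-→d10:-→d11:-→d12:-→d13:-→d14:-→d15:-→d16:-→d17:-→d18:-→d19:-→d20:H5→d21:-→d22:-→d23:-→d24:H0  best=H0
  + 244.155.0.0/16 (H1) depth=16
  + 0.0.0.0/0 (H1) depth=0
  + 134.4.0.0/16 (H1) depth=16
  ? 134.4.42.121  path d0:H1→d1:-→d2:-→d3:-→d4:-→d5:-→d6:-→d7:-→d8:-→d9:-→d10:-→d11:-→d12:-→d13:-→d14:-→d15:-→d16:H1→d17:-→d18:-→d19:-→d20:H5  best=H5
  ? 134.4.37.0  path d0:H1→d1:-→d2:-→d3:-→d4:-→d5:-→d6:-→d7:-→d8:-→d9:-→d10:-→d11:-→d12:-→d13:-→d14:-→d15:-→d16:H1→d17:-→d18:-→d19:-→d20:H5→d21:-→d22:-→d23:-→d24:H0  best=H0
  ? 134.4.32.47  path d0:H1→d1:-→d2:-→d3:-→d4:-→d5:-→d6:-→d7:-→d8:-→d9:-→d10:-→d11:-→d12:-→d13:-→d14:-→d15:-→d16:H1→d17:-→d18:-→d19:-→d20:H5→d21:-  best=H5
  + 244.155.192.0/19 (H1) depth=19
  ? 244.155.216.202  path d0:H1→d1:-→d2:-→d3:-→d4:-→d5:-→d6:-→d7:-→d8:-→d9:-→d10:-→d11:-→d12:-→d13:-→d14:-→d15:-→d16:H1→d17:-→d18:-→d19:H1  best=H1
  ? 244.155.192.118  path d0:H1→d1:-→d2:-→d3:-→d4:-→d5:-→d6:-→d7:-→d8:-→d9:-→d10:-→d11:-→d12:-→d13:-→d14:-→d15:-→d16:H1→d17:-→d18:-→d19:H1  best=H1
  + 134.4.0.0/17 (H4) depth=17
  + 244.0.0.0/8 (H5) depth=8
  + 198.49.96.0/20 (H1) depth=20
  ? 134.4.9.41  path d0:H1→d1:-→d2:-→d3:-→d4:-→d5:-→d6:-→d7:-→d8:-→d9:-→d10:-→d11:-→d12:-→d13:-→d14:-→d15:-→d16:H1→d17:H4→d18:-  best=H4
  + 244.0.0.0/8 (H2) depth=8
  ? 198.49.96.0  path d0:H1→d1:-→d2:-→d3:-→d4:-→d5:-→d6:-→d7:-→d8:-→d9:-→d10:-→d11:-→d12:-→d13:-→d14:-→d15:-→d16:-→d17:-→d18:-→d19:-→d20:H1  best=H1
  + 198.49.0.0/16 (H3) depth=16
  ? 134.4.34.246  path d0:H1→d1:-→d2:-→d3:-→d4:-→d5:-→d6:-→d7:-→d8:-→d9:-→d10:-→d11:-→d12:-→d13:-→d14:-→d15:-→d16:H1→d17:H4→d18:-→d19:-→d20:H5→d21:-  best=H5
  ? 198.49.5.7  path d0:H1→d1:-→d2:-→d3:-→d4:-→d5:-→d6:-→d7:-→d8:-→d9:-→d10:-→d11:-→d12:-→d13:-→d14:-→d15:-→d16:H3→d17:-  best=H3

== LOOKUPS ==
["H5","H0","H5","H0","H5","H1","H1","H4","H1","H5","H3"]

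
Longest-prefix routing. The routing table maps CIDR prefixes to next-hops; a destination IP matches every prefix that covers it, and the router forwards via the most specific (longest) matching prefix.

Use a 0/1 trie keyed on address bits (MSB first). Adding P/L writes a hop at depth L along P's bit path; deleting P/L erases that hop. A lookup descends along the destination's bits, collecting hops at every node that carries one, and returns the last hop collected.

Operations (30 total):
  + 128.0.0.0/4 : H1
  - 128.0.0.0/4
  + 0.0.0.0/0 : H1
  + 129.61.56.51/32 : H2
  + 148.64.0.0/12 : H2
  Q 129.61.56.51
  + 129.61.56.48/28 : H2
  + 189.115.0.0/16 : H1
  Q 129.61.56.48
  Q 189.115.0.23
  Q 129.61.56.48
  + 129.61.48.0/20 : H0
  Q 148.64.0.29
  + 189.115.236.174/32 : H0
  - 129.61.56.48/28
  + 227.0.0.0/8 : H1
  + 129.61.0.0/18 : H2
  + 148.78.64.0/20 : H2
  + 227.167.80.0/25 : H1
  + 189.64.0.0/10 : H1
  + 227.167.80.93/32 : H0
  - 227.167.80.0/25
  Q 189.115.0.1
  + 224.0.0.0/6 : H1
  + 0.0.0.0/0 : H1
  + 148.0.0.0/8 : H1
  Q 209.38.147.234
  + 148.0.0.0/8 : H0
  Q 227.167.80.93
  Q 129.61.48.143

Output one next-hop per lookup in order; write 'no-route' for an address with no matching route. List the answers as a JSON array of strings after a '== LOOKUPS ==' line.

Trace:
  add 128.0.0.0/4 -> H1 at depth 4
  - 128.0.0.0/4 clear@4
  add 0.0.0.0/0 -> H1 at depth 0
  add 129.61.56.51/32 -> H2 at depth 32
  add 148.64.0.0/12 -> H2 at depth 12
  lookup 129.61.56.51: bits 10000001001111010011100000110011 walk d0:H1→d1:-→d2:-→d3:-→d4:-→d5:-→d6:-→d7:-→d8:-→d9:-→d10:-→d11:-→d12:-→d13:-→d14:-→d15:-→d16:-→d17:-→d18:-→d19:-→d20:-→d21:-→d22:-→d23:-→d24:-→d25:-→d26:-→d27:-→d28:-→d29:-→d30:-→d31:-→d32:H2 -> H2
  add 129.61.56.48/28 -> H2 at depth 28
  add 189.115.0.0/16 -> H1 at depth 16
  lookup 129.61.56.48: bits 100000010011110100111000001100 walk d0:H1→d1:-→d2:-→d3:-→d4:-→d5:-→d6:-→d7:-→d8:-→d9:-→d10:-→d11:-→d12:-→d13:-→d14:-→d15:-→d16:-→d17:-→d18:-→d19:-→d20:-→d21:-→d22:-→d23:-→d24:-→d25:-→d26:-→d27:-→d28:H2→d29:-→d30:- -> H2
  lookup 189.115.0.23: bits 1011110101110011 walk d0:H1→d1:-→d2:-→d3:-→d4:-→d5:-→d6:-→d7:-→d8:-→d9:-→d10:-→d11:-→d12:-→d13:-→d14:-→d15:-→d16:H1 -> H1
  lookup 129.61.56.48: bits 100000010011110100111000001100 walk d0:H1→d1:-→d2:-→d3:-→d4:-→d5:-→d6:-→d7:-→d8:-→d9:-→d10:-→d11:-→d12:-→d13:-→d14:-→d15:-→d16:-→d17:-→d18:-→d19:-→d20:-→d21:-→d22:-→d23:-→d24:-→d25:-→d26:-→d27:-→d28:H2→d29:-→d30:- -> H2
  add 129.61.48.0/20 -> H0 at depth 20
  lookup 148.64.0.29: bits 100101000100 walk d0:H1→d1:-→d2:-→d3:-→d4:-→d5:-→d6:-→d7:-→d8:-→d9:-→d10:-→d11:-→d12:H2 -> H2
  add 189.115.236.174/32 -> H0 at depth 32
  - 129.61.56.48/28 clear@28
  add 227.0.0.0/8 -> H1 at depth 8
  add 129.61.0.0/18 -> H2 at depth 18
  add 148.78.64.0/20 -> H2 at depth 20
  add 227.167.80.0/25 -> H1 at depth 25
  add 189.64.0.0/10 -> H1 at depth 10
  add 227.167.80.93/32 -> H0 at depth 32
  - 227.167.80.0/25 clear@25
  lookup 189.115.0.1: bits 1011110101110011 walk d0:H1→d1:-→d2:-→d3:-→d4:-→d5:-→d6:-→d7:-→d8:-→d9:-→d10:H1→d11:-→d12:-→d13:-→d14:-→d15:-→d16:H1 -> H1
  add 224.0.0.0/6 -> H1 at depth 6
  add 0.0.0.0/0 -> H1 at depth 0
  add 148.0.0.0/8 -> H1 at depth 8
  lookup 209.38.147.234: bits 11 walk d0:H1→d1:-→d2:- -> H1
  add 148.0.0.0/8 -> H0 at depth 8
  lookup 227.167.80.93: bits 11100011101001110101000001011101 walk d0:H1→d1:-→d2:-→d3:-→d4:-→d5:-→d6:H1→d7:-→d8:H1→d9:-→d10:-→d11:-→d12:-→d13:-→d14:-→d15:-→d16:-→d17:-→d18:-→d19:-→d20:-→d21:-→d22:-→d23:-→d24:-→d25:-→d26:-→d27:-→d28:-→d29:-→d30:-→d31:-→d32:H0 -> H0
  lookup 129.61.48.143: bits 10000001001111010011 walk d0:H1→d1:-→d2:-→d3:-→d4:-→d5:-→d6:-→d7:-→d8:-→d9:-→d10:-→d11:-→d12:-→d13:-→d14:-→d15:-→d16:-→d17:-→d18:H2→d19:-→d20:H0 -> H0

== LOOKUPS ==
["H2","H2","H1","H2","H2","H1","H1","H0","H0"]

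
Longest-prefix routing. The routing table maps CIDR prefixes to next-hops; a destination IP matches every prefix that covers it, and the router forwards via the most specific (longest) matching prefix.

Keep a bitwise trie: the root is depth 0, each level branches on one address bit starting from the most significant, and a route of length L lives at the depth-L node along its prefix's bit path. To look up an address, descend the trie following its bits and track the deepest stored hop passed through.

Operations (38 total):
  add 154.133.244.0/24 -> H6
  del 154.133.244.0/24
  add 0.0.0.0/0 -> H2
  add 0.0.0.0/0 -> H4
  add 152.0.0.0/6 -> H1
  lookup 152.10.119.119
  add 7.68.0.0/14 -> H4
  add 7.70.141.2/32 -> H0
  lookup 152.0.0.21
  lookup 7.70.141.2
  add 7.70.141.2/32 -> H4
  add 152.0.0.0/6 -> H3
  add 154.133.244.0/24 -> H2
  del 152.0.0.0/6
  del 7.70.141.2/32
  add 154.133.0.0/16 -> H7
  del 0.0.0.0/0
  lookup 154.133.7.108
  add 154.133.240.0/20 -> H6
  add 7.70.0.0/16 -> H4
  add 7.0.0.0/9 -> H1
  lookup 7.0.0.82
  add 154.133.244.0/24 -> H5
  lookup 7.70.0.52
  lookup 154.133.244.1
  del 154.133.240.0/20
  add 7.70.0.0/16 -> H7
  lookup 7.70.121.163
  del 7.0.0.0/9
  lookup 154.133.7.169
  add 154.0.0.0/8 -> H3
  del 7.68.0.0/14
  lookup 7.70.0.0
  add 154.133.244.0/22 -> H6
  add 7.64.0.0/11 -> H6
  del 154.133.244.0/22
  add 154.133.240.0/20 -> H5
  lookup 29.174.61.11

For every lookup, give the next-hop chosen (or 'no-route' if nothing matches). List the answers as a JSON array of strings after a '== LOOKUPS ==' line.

Apply in order:
  add 154.133.244.0/24 -> H6 at depth 24
  del 154.133.244.0/24 (clear depth 24)
  add 0.0.0.0/0 -> H2 at depth 0
  add 0.0.0.0/0 -> H4 at depth 0
  add 152.0.0.0/6 -> H1 at depth 6
  lookup 152.10.119.119: bits 100110 walk d0:H4→d1:-→d2:-→d3:-→d4:-→d5:-→d6:H1 -> H1
  add 7.68.0.0/14 -> H4 at depth 14
  add 7.70.141.2/32 -> H0 at depth 32
  lookup 152.0.0.21: bits 100110 walk d0:H4→d1:-→d2:-→d3:-→d4:-→d5:-→d6:H1 -> H1
  lookup 7.70.141.2: bits 00000111010001101000110100000010 walk d0:H4→d1:-→d2:-→d3:-→d4:-→d5:-→d6:-→d7:-→d8:-→d9:-→d10:-→d11:-→d12:-→d13:-→d14:H4→d15:-→d16:-→d17:-→d18:-→d19:-→d20:-→d21:-→d22:-→d23:-→d24:-→d25:-→d26:-→d27:-→d28:-→d29:-→d30:-→d31:-→d32:H0 -> H0
  add 7.70.141.2/32 -> H4 at depth 32
  add 152.0.0.0/6 -> H3 at depth 6
  add 154.133.244.0/24 -> H2 at depth 24
  del 152.0.0.0/6 (clear depth 6)
  del 7.70.141.2/32 (clear depth 32)
  add 154.133.0.0/16 -> H7 at depth 16
  del 0.0.0.0/0 (clear depth 0)
  lookup 154.133.7.108: bits 1001101010000101 walk d0:-→d1:-→d2:-→d3:-→d4:-→d5:-→d6:-→d7:-→d8:-→d9:-→d10:-→d11:-→d12:-→d13:-→d14:-→d15:-→d16:H7 -> H7
  add 154.133.240.0/20 -> H6 at depth 20
  add 7.70.0.0/16 -> H4 at depth 16
  add 7.0.0.0/9 -> H1 at depth 9
  lookup 7.0.0.82: bits 000001110 walk d0:-→d1:-→d2:-→d3:-→d4:-→d5:-→d6:-→d7:-→d8:-→d9:H1 -> H1
  add 154.133.244.0/24 -> H5 at depth 24
  lookup 7.70.0.52: bits 0000011101000110 walk d0:-→d1:-→d2:-→d3:-→d4:-→d5:-→d6:-→d7:-→d8:-→d9:H1→d10:-→d11:-→d12:-→d13:-→d14:H4→d15:-→d16:H4 -> H4
  lookup 154.133.244.1: bits 100110101000010111110100 walk d0:-→d1:-→d2:-→d3:-→d4:-→d5:-→d6:-→d7:-→d8:-→d9:-→d10:-→d11:-→d12:-→d13:-→d14:-→d15:-→d16:H7→d17:-→d18:-→d19:-→d20:H6→d21:-→d22:-→d23:-→d24:H5 -> H5
  del 154.133.240.0/20 (clear depth 20)
  add 7.70.0.0/16 -> H7 at depth 16
  lookup 7.70.121.163: bits 0000011101000110 walk d0:-→d1:-→d2:-→d3:-→d4:-→d5:-→d6:-→d7:-→d8:-→d9:H1→d10:-→d11:-→d12:-→d13:-→d14:H4→d15:-→d16:H7 -> H7
  del 7.0.0.0/9 (clear depth 9)
  lookup 154.133.7.169: bits 1001101010000101 walk d0:-→d1:-→d2:-→d3:-→d4:-→d5:-→d6:-→d7:-→d8:-→d9:-→d10:-→d11:-→d12:-→d13:-→d14:-→d15:-→d16:H7 -> H7
  add 154.0.0.0/8 -> H3 at depth 8
  del 7.68.0.0/14 (clear depth 14)
  lookup 7.70.0.0: bits 0000011101000110 walk d0:-→d1:-→d2:-→d3:-→d4:-→d5:-→d6:-→d7:-→d8:-→d9:-→d10:-→d11:-→d12:-→d13:-→d14:-→d15:-→d16:H7 -> H7
  add 154.133.244.0/22 -> H6 at depth 22
  add 7.64.0.0/11 -> H6 at depth 11
  del 154.133.244.0/22 (clear depth 22)
  add 154.133.240.0/20 -> H5 at depth 20
  lookup 29.174.61.11: bits 000 walk d0:-→d1:-→d2:-→d3:- -> no-route

== LOOKUPS ==
["H1","H1","H0","H7","H1","H4","H5","H7","H7","H7","no-route"]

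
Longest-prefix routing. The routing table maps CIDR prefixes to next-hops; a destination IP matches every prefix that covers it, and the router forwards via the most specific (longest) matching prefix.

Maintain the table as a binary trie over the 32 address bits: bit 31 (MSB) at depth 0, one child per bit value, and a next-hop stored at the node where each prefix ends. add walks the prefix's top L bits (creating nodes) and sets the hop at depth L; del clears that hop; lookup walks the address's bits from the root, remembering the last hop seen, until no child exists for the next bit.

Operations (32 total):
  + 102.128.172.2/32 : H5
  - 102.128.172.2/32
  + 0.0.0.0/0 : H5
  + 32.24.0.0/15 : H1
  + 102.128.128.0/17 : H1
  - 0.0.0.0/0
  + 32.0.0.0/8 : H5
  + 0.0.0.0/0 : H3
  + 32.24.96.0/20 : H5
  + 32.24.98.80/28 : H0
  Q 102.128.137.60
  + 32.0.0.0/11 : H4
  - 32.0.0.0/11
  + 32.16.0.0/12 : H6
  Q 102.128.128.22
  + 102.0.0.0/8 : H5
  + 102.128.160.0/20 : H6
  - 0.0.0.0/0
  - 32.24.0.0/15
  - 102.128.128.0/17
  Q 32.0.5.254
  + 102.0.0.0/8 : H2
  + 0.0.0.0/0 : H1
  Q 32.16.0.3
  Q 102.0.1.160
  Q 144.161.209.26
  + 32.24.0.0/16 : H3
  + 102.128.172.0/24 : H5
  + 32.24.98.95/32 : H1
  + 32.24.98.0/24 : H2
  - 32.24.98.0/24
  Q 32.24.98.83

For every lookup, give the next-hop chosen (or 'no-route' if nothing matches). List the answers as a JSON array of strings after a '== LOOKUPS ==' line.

Apply in order:
  add 102.128.172.2/32 -> H5 at depth 32
  del 102.128.172.2/32 (clear depth 32)
  add 0.0.0.0/0 -> H5 at depth 0
  add 32.24.0.0/15 -> H1 at depth 15
  add 102.128.128.0/17 -> H1 at depth 17
  del 0.0.0.0/0 (clear depth 0)
  add 32.0.0.0/8 -> H5 at depth 8
  add 0.0.0.0/0 -> H3 at depth 0
  add 32.24.96.0/20 -> H5 at depth 20
  add 32.24.98.80/28 -> H0 at depth 28
  lookup 102.128.137.60: bits 011001101000000010 walk d0:H3→d1:-→d2:-→d3:-→d4:-→d5:-→d6:-→d7:-→d8:-→d9:-→d10:-→d11:-→d12:-→d13:-→d14:-→d15:-→d16:-→d17:H1→d18:- -> H1
  add 32.0.0.0/11 -> H4 at depth 11
  del 32.0.0.0/11 (clear depth 11)
  add 32.16.0.0/12 -> H6 at depth 12
  lookup 102.128.128.22: bits 011001101000000010 walk d0:H3→d1:-→d2:-→d3:-→d4:-→d5:-→d6:-→d7:-→d8:-→d9:-→d10:-→d11:-→d12:-→d13:-→d14:-→d15:-→d16:-→d17:H1→d18:- -> H1
  add 102.0.0.0/8 -> H5 at depth 8
  add 102.128.160.0/20 -> H6 at depth 20
  del 0.0.0.0/0 (clear depth 0)
  del 32.24.0.0/15 (clear depth 15)
  del 102.128.128.0/17 (clear depth 17)
  lookup 32.0.5.254: bits 00100000000 walk d0:-→d1:-→d2:-→d3:-→d4:-→d5:-→d6:-→d7:-→d8:H5→d9:-→d10:-→d11:- -> H5
  add 102.0.0.0/8 -> H2 at depth 8
  add 0.0.0.0/0 -> H1 at depth 0
  lookup 32.16.0.3: bits 001000000001 walk d0:H1→d1:-→d2:-→d3:-→d4:-→d5:-→d6:-→d7:-→d8:H5→d9:-→d10:-→d11:-→d12:H6 -> H6
  lookup 102.0.1.160: bits 01100110 walk d0:H1→d1:-→d2:-→d3:-→d4:-→d5:-→d6:-→d7:-→d8:H2 -> H2
  lookup 144.161.209.26: bits ε walk d0:H1 -> H1
  add 32.24.0.0/16 -> H3 at depth 16
  add 102.128.172.0/24 -> H5 at depth 24
  add 32.24.98.95/32 -> H1 at depth 32
  add 32.24.98.0/24 -> H2 at depth 24
  del 32.24.98.0/24 (clear depth 24)
  lookup 32.24.98.83: bits 0010000000011000011000100101 walk d0:H1→d1:-→d2:-→d3:-→d4:-→d5:-→d6:-→d7:-→d8:H5→d9:-→d10:-→d11:-→d12:H6→d13:-→d14:-→d15:-→d16:H3→d17:-→d18:-→d19:-→d20:H5→d21:-→d22:-→d23:-→d24:-→d25:-→d26:-→d27:-→d28:H0 -> H0

== LOOKUPS ==
["H1","H1","H5","H6","H2","H1","H0"]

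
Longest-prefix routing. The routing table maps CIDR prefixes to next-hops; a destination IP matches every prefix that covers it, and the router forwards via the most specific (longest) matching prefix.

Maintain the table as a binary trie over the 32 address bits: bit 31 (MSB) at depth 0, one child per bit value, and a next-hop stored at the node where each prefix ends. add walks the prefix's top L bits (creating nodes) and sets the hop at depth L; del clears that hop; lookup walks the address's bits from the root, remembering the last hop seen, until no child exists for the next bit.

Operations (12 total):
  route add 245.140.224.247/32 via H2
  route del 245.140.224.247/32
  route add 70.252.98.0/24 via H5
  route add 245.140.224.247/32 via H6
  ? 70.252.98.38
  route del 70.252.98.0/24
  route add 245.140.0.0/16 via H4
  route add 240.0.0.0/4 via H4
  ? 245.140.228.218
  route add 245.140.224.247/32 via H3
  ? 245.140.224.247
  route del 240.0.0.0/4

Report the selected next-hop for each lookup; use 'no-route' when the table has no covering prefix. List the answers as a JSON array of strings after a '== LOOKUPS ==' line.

Trace:
  add 245.140.224.247/32 -> H2 at depth 32
  - 245.140.224.247/32 clear@32
  add 70.252.98.0/24 -> H5 at depth 24
  add 245.140.224.247/32 -> H6 at depth 32
  lookup 70.252.98.38: bits 010001101111110001100010 walk d0:-→d1:-→d2:-→d3:-→d4:-→d5:-→d6:-→d7:-→d8:-→d9:-→d10:-→d11:-→d12:-→d13:-→d14:-→d15:-→d16:-→d17:-→d18:-→d19:-→d20:-→d21:-→d22:-→d23:-→d24:H5 -> H5
  - 70.252.98.0/24 clear@24
  add 245.140.0.0/16 -> H4 at depth 16
  add 240.0.0.0/4 -> H4 at depth 4
  lookup 245.140.228.218: bits 111101011000110011100 walk d0:-→d1:-→d2:-→d3:-→d4:H4→d5:-→d6:-→d7:-→d8:-→d9:-→d10:-→d11:-→d12:-→d13:-→d14:-→d15:-→d16:H4→d17:-→d18:-→d19:-→d20:-→d21:- -> H4
  add 245.140.224.247/32 -> H3 at depth 32
  lookup 245.140.224.247: bits 11110101100011001110000011110111 walk d0:-→d1:-→d2:-→d3:-→d4:H4→d5:-→d6:-→d7:-→d8:-→d9:-→d10:-→d11:-→d12:-→d13:-→d14:-→d15:-→d16:H4→d17:-→d18:-→d19:-→d20:-→d21:-→d22:-→d23:-→d24:-→d25:-→d26:-→d27:-→d28:-→d29:-→d30:-→d31:-→d32:H3 -> H3
  - 240.0.0.0/4 clear@4

== LOOKUPS ==
["H5","H4","H3"]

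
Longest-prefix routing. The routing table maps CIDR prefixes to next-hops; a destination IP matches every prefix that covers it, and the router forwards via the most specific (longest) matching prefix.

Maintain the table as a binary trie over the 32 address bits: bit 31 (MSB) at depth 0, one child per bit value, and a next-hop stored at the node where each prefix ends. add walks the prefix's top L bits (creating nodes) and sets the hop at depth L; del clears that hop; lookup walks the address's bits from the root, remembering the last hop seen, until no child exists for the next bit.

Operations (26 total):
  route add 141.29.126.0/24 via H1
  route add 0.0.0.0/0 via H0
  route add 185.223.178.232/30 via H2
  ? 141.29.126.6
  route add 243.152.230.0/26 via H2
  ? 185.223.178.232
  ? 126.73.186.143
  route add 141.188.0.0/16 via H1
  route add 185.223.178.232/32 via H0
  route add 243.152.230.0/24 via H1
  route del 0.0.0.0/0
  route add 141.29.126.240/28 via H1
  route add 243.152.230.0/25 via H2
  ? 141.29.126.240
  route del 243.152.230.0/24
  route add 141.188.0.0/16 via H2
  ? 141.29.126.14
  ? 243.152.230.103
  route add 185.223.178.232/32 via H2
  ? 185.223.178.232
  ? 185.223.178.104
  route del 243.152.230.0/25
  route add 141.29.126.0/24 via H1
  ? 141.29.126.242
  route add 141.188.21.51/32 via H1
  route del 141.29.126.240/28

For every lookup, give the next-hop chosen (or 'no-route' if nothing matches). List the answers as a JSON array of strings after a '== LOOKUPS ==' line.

Apply in order:
  + 141.29.126.0/24 (H1) depth=24
  + 0.0.0.0/0 (H0) depth=0
  + 185.223.178.232/30 (H2) depth=30
  ? 141.29.126.6  path d0:H0→d1:-→d2:-→d3:-→d4:-→d5:-→d6:-→d7:-→d8:-→d9:-→d10:-→d11:-→d12:-→d13:-→d14:-→d15:-→d16:-→d17:-→d18:-→d19:-→d20:-→d21:-→d22:-→d23:-→d24:H1  best=H1
  + 243.152.230.0/26 (H2) depth=26
  ? 185.223.178.232  path d0:H0→d1:-→d2:-→d3:-→d4:-→d5:-→d6:-→d7:-→d8:-→d9:-→d10:-→d11:-→d12:-→d13:-→d14:-→d15:-→d16:-→d17:-→d18:-→d19:-→d20:-→d21:-→d22:-→d23:-→d24:-→d25:-→d26:-→d27:-→d28:-→d29:-→d30:H2  best=H2
  ? 126.73.186.143  path d0:H0  best=H0
  + 141.188.0.0/16 (H1) depth=16
  + 185.223.178.232/32 (H0) depth=32
  + 243.152.230.0/24 (H1) depth=24
  del 0.0.0.0/0 (clear depth 0)
  + 141.29.126.240/28 (H1) depth=28
  + 243.152.230.0/25 (H2) depth=25
  ? 141.29.126.240  path d0:-→d1:-→d2:-→d3:-→d4:-→d5:-→d6:-→d7:-→d8:-→d9:-→d10:-→d11:-→d12:-→d13:-→d14:-→d15:-→d16:-→d17:-→d18:-→d19:-→d20:-→d21:-→d22:-→d23:-→d24:H1→d25:-→d26:-→d27:-→d28:H1  best=H1
  del 243.152.230.0/24 (clear depth 24)
  + 141.188.0.0/16 (H2) depth=16
  ? 141.29.126.14  path d0:-→d1:-→d2:-→d3:-→d4:-→d5:-→d6:-→d7:-→d8:-→d9:-→d10:-→d11:-→d12:-→d13:-→d14:-→d15:-→d16:-→d17:-→d18:-→d19:-→d20:-→d21:-→d22:-→d23:-→d24:H1  best=H1
  ? 243.152.230.103  path d0:-→d1:-→d2:-→d3:-→d4:-→d5:-→d6:-→d7:-→d8:-→d9:-→d10:-→d11:-→d12:-→d13:-→d14:-→d15:-→d16:-→d17:-→d18:-→d19:-→d20:-→d21:-→d22:-→d23:-→d24:-→d25:H2  best=H2
  + 185.223.178.232/32 (H2) depth=32
  ? 185.223.178.232  path d0:-→d1:-→d2:-→d3:-→d4:-→d5:-→d6:-→d7:-→d8:-→d9:-→d10:-→d11:-→d12:-→d13:-→d14:-→d15:-→d16:-→d17:-→d18:-→d19:-→d20:-→d21:-→d22:-→d23:-→d24:-→d25:-→d26:-→d27:-→d28:-→d29:-→d30:H2→d31:-→d32:H2  best=H2
  ? 185.223.178.104  path d0:-→d1:-→d2:-→d3:-→d4:-→d5:-→d6:-→d7:-→d8:-→d9:-→d10:-→d11:-→d12:-→d13:-→d14:-→d15:-→d16:-→d17:-→d18:-→d19:-→d20:-→d21:-→d22:-→d23:-→d24:-  best=no-route
  del 243.152.230.0/25 (clear depth 25)
  + 141.29.126.0/24 (H1) depth=24
  ? 141.29.126.242  path d0:-→d1:-→d2:-→d3:-→d4:-→d5:-→d6:-→d7:-→d8:-→d9:-→d10:-→d11:-→d12:-→d13:-→d14:-→d15:-→d16:-→d17:-→d18:-→d19:-→d20:-→d21:-→d22:-→d23:-→d24:H1→d25:-→d26:-→d27:-→d28:H1  best=H1
  + 141.188.21.51/32 (H1) depth=32
  del 141.29.126.240/28 (clear depth 28)

== LOOKUPS ==
["H1","H2","H0","H1","H1","H2","H2","no-route","H1"]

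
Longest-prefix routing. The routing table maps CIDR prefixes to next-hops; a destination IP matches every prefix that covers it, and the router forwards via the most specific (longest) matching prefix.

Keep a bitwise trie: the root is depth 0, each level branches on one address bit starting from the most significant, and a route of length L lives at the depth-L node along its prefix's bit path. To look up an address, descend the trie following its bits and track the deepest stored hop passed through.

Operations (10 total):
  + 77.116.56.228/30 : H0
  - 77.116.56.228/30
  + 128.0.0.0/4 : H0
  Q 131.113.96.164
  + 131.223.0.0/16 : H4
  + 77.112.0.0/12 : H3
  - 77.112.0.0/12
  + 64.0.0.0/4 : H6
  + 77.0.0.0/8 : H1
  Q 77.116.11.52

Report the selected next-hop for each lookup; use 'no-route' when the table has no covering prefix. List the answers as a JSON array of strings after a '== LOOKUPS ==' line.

Apply in order:
  + 77.116.56.228/30 (H0) depth=30
  - 77.116.56.228/30 clear@30
  + 128.0.0.0/4 (H0) depth=4
  ? 131.113.96.164  path d0:-→d1:-→d2:-→d3:-→d4:H0  best=H0
  + 131.223.0.0/16 (H4) depth=16
  + 77.112.0.0/12 (H3) depth=12
  - 77.112.0.0/12 clear@12
  + 64.0.0.0/4 (H6) depth=4
  + 77.0.0.0/8 (H1) depth=8
  ? 77.116.11.52  path d0:-→d1:-→d2:-→d3:-→d4:H6→d5:-→d6:-→d7:-→d8:H1→d9:-→d10:-→d11:-→d12:-→d13:-→d14:-→d15:-→d16:-→d17:-→d18:-  best=H1

== LOOKUPS ==
["H0","H1"]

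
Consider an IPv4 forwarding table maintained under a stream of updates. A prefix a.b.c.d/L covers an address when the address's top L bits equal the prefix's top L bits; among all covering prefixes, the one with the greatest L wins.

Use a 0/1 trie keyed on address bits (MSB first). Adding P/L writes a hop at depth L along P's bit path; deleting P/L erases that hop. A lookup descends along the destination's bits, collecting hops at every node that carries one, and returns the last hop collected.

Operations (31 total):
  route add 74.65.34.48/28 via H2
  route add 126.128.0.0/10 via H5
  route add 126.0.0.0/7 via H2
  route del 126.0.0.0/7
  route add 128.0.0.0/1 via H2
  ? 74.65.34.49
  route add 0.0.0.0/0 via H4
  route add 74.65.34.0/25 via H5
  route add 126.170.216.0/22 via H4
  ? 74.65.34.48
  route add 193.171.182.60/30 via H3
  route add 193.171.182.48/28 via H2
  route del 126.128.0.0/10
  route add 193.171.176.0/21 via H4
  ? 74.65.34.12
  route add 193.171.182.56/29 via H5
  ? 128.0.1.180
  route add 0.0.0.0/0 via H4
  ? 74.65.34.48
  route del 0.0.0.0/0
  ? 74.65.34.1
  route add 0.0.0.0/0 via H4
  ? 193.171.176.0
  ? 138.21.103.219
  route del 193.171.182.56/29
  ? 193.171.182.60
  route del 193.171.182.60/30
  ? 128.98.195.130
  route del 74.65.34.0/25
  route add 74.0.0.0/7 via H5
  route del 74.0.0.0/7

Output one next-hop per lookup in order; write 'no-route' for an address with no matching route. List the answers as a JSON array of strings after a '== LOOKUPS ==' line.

Trace:
  add 74.65.34.48/28 -> H2 at depth 28
  add 126.128.0.0/10 -> H5 at depth 10
  add 126.0.0.0/7 -> H2 at depth 7
  del 126.0.0.0/7 (clear depth 7)
  add 128.0.0.0/1 -> H2 at depth 1
  Q 74.65.34.49: descend 0100101001000001001000100011 ; hops seen [H2] ; pick H2
  add 0.0.0.0/0 -> H4 at depth 0
  add 74.65.34.0/25 -> H5 at depth 25
  add 126.170.216.0/22 -> H4 at depth 22
  Q 74.65.34.48: descend 0100101001000001001000100011 ; hops seen [H4,H5,H2] ; pick H2
  add 193.171.182.60/30 -> H3 at depth 30
  add 193.171.182.48/28 -> H2 at depth 28
  del 126.128.0.0/10 (clear depth 10)
  add 193.171.176.0/21 -> H4 at depth 21
  Q 74.65.34.12: descend 01001010010000010010001000 ; hops seen [H4,H5] ; pick H5
  add 193.171.182.56/29 -> H5 at depth 29
  Q 128.0.1.180: descend 1 ; hops seen [H4,H2] ; pick H2
  add 0.0.0.0/0 -> H4 at depth 0
  Q 74.65.34.48: descend 0100101001000001001000100011 ; hops seen [H4,H5,H2] ; pick H2
  del 0.0.0.0/0 (clear depth 0)
  Q 74.65.34.1: descend 01001010010000010010001000 ; hops seen [H5] ; pick H5
  add 0.0.0.0/0 -> H4 at depth 0
  Q 193.171.176.0: descend 110000011010101110110 ; hops seen [H4,H2,H4] ; pick H4
  Q 138.21.103.219: descend 1 ; hops seen [H4,H2] ; pick H2
  del 193.171.182.56/29 (clear depth 29)
  Q 193.171.182.60: descend 110000011010101110110110001111 ; hops seen [H4,H2,H4,H2,H3] ; pick H3
  del 193.171.182.60/30 (clear depth 30)
  Q 128.98.195.130: descend 1 ; hops seen [H4,H2] ; pick H2
  del 74.65.34.0/25 (clear depth 25)
  add 74.0.0.0/7 -> H5 at depth 7
  del 74.0.0.0/7 (clear depth 7)

== LOOKUPS ==
["H2","H2","H5","H2","H2","H5","H4","H2","H3","H2"]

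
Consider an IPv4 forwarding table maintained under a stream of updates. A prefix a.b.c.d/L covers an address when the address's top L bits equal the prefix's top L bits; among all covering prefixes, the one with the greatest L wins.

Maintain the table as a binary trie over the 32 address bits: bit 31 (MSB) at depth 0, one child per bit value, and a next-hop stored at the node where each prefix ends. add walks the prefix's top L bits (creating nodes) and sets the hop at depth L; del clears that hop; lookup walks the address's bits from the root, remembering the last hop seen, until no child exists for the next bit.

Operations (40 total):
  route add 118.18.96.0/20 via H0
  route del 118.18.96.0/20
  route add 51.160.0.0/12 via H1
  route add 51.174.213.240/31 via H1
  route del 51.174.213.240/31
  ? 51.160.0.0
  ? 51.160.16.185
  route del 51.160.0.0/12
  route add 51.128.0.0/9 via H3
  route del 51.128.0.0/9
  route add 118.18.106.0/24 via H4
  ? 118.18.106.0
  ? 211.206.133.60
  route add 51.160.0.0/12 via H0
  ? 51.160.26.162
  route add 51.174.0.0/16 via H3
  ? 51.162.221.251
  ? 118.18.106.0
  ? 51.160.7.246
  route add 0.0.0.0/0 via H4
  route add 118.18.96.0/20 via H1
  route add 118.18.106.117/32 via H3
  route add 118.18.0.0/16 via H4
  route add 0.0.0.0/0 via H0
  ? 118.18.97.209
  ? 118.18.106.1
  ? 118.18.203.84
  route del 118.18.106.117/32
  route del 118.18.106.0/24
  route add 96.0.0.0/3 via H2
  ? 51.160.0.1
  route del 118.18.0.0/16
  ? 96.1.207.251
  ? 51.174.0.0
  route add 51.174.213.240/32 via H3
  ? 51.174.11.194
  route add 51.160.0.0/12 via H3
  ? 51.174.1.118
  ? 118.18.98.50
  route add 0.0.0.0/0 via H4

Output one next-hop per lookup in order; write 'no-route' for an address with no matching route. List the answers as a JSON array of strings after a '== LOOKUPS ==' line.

Apply in order:
  add 118.18.96.0/20 -> H0 at depth 20
  del 118.18.96.0/20 (clear depth 20)
  add 51.160.0.0/12 -> H1 at depth 12
  add 51.174.213.240/31 -> H1 at depth 31
  del 51.174.213.240/31 (clear depth 31)
  Q 51.160.0.0: descend 001100111010 ; hops seen [H1] ; pick H1
  Q 51.160.16.185: descend 001100111010 ; hops seen [H1] ; pick H1
  del 51.160.0.0/12 (clear depth 12)
  add 51.128.0.0/9 -> H3 at depth 9
  del 51.128.0.0/9 (clear depth 9)
  add 118.18.106.0/24 -> H4 at depth 24
  Q 118.18.106.0: descend 011101100001001001101010 ; hops seen [H4] ; pick H4
  Q 211.206.133.60: descend ε ; hops seen [∅] ; pick no-route
  add 51.160.0.0/12 -> H0 at depth 12
  Q 51.160.26.162: descend 001100111010 ; hops seen [H0] ; pick H0
  add 51.174.0.0/16 -> H3 at depth 16
  Q 51.162.221.251: descend 001100111010 ; hops seen [H0] ; pick H0
  Q 118.18.106.0: descend 011101100001001001101010 ; hops seen [H4] ; pick H4
  Q 51.160.7.246: descend 001100111010 ; hops seen [H0] ; pick H0
  add 0.0.0.0/0 -> H4 at depth 0
  add 118.18.96.0/20 -> H1 at depth 20
  add 118.18.106.117/32 -> H3 at depth 32
  add 118.18.0.0/16 -> H4 at depth 16
  add 0.0.0.0/0 -> H0 at depth 0
  Q 118.18.97.209: descend 01110110000100100110 ; hops seen [H0,H4,H1] ; pick H1
  Q 118.18.106.1: descend 0111011000010010011010100 ; hops seen [H0,H4,H1,H4] ; pick H4
  Q 118.18.203.84: descend 0111011000010010 ; hops seen [H0,H4] ; pick H4
  del 118.18.106.117/32 (clear depth 32)
  del 118.18.106.0/24 (clear depth 24)
  add 96.0.0.0/3 -> H2 at depth 3
  Q 51.160.0.1: descend 001100111010 ; hops seen [H0,H0] ; pick H0
  del 118.18.0.0/16 (clear depth 16)
  Q 96.1.207.251: descend 011 ; hops seen [H0,H2] ; pick H2
  Q 51.174.0.0: descend 0011001110101110 ; hops seen [H0,H0,H3] ; pick H3
  add 51.174.213.240/32 -> H3 at depth 32
  Q 51.174.11.194: descend 0011001110101110 ; hops seen [H0,H0,H3] ; pick H3
  add 51.160.0.0/12 -> H3 at depth 12
  Q 51.174.1.118: descend 0011001110101110 ; hops seen [H0,H3,H3] ; pick H3
  Q 118.18.98.50: descend 01110110000100100110 ; hops seen [H0,H2,H1] ; pick H1
  add 0.0.0.0/0 -> H4 at depth 0

== LOOKUPS ==
["H1","H1","H4","no-route","H0","H0","H4","H0","H1","H4","H4","H0","H2","H3","H3","H3","H1"]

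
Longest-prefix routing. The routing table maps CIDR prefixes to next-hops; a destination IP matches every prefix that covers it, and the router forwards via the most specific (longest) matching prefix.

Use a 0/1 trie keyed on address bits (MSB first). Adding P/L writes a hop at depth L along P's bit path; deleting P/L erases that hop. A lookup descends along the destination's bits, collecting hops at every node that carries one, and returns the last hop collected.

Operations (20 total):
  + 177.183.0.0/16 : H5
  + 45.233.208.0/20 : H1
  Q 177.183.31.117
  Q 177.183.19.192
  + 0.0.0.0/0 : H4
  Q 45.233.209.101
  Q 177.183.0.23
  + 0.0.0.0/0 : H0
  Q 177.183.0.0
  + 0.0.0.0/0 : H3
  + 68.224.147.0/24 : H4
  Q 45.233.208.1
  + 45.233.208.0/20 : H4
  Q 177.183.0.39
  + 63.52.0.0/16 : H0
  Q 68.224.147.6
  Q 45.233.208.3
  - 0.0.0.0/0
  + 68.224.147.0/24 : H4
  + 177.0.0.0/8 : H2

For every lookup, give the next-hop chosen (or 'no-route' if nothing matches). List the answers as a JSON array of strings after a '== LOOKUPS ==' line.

Apply in order:
  + 177.183.0.0/16 (H5) depth=16
  + 45.233.208.0/20 (H1) depth=20
  ? 177.183.31.117  path d0:-→d1:-→d2:-→d3:-→d4:-→d5:-→d6:-→d7:-→d8:-→d9:-→d10:-→d11:-→d12:-→d13:-→d14:-→d15:-→d16:H5  best=H5
  ? 177.183.19.192  path d0:-→d1:-→d2:-→d3:-→d4:-→d5:-→d6:-→d7:-→d8:-→d9:-→d10:-→d11:-→d12:-→d13:-→d14:-→d15:-→d16:H5  best=H5
  + 0.0.0.0/0 (H4) depth=0
  ? 45.233.209.101  path d0:H4→d1:-→d2:-→d3:-→d4:-→d5:-→d6:-→d7:-→d8:-→d9:-→d10:-→d11:-→d12:-→d13:-→d14:-→d15:-→d16:-→d17:-→d18:-→d19:-→d20:H1  best=H1
  ? 177.183.0.23  path d0:H4→d1:-→d2:-→d3:-→d4:-→d5:-→d6:-→d7:-→d8:-→d9:-→d10:-→d11:-→d12:-→d13:-→d14:-→d15:-→d16:H5  best=H5
  + 0.0.0.0/0 (H0) depth=0
  ? 177.183.0.0  path d0:H0→d1:-→d2:-→d3:-→d4:-→d5:-→d6:-→d7:-→d8:-→d9:-→d10:-→d11:-→d12:-→d13:-→d14:-→d15:-→d16:H5  best=H5
  + 0.0.0.0/0 (H3) depth=0
  + 68.224.147.0/24 (H4) depth=24
  ? 45.233.208.1  path d0:H3→d1:-→d2:-→d3:-→d4:-→d5:-→d6:-→d7:-→d8:-→d9:-→d10:-→d11:-→d12:-→d13:-→d14:-→d15:-→d16:-→d17:-→d18:-→d19:-→d20:H1  best=H1
  + 45.233.208.0/20 (H4) depth=20
  ? 177.183.0.39  path d0:H3→d1:-→d2:-→d3:-→d4:-→d5:-→d6:-→d7:-→d8:-→d9:-→d10:-→d11:-→d12:-→d13:-→d14:-→d15:-→d16:H5  best=H5
  + 63.52.0.0/16 (H0) depth=16
  ? 68.224.147.6  path d0:H3→d1:-→d2:-→d3:-→d4:-→d5:-→d6:-→d7:-→d8:-→d9:-→d10:-→d11:-→d12:-→d13:-→d14:-→d15:-→d16:-→d17:-→d18:-→d19:-→d20:-→d21:-→d22:-→d23:-→d24:H4  best=H4
  ? 45.233.208.3  path d0:H3→d1:-→d2:-→d3:-→d4:-→d5:-→d6:-→d7:-→d8:-→d9:-→d10:-→d11:-→d12:-→d13:-→d14:-→d15:-→d16:-→d17:-→d18:-→d19:-→d20:H4  best=H4
  - 0.0.0.0/0 clear@0
  + 68.224.147.0/24 (H4) depth=24
  + 177.0.0.0/8 (H2) depth=8

== LOOKUPS ==
["H5","H5","H1","H5","H5","H1","H5","H4","H4"]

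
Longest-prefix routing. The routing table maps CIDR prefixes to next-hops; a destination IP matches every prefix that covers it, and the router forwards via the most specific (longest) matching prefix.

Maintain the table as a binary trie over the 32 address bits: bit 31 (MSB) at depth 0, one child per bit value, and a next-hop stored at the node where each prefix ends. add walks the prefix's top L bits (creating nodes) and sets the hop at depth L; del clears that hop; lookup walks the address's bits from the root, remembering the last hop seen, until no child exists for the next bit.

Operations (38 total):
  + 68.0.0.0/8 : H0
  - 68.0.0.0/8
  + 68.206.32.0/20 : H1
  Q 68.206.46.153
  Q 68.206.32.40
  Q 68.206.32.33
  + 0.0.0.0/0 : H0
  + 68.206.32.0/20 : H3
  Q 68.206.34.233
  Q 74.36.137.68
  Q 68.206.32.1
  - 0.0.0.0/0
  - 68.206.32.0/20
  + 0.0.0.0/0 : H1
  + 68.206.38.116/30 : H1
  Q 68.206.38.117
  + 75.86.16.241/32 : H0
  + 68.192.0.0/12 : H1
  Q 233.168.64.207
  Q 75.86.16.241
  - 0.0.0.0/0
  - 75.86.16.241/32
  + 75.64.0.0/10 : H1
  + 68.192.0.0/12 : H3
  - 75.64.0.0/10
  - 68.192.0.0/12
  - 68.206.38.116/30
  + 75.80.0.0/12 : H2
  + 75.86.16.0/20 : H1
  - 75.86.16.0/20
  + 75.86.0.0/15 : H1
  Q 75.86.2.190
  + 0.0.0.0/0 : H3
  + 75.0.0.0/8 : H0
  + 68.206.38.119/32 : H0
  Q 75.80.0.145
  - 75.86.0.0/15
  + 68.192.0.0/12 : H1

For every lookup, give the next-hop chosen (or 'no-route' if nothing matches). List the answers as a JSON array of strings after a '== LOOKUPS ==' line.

Process each operation:
  add 68.0.0.0/8 -> H0 at depth 8
  del 68.0.0.0/8 (clear depth 8)
  add 68.206.32.0/20 -> H1 at depth 20
  Q 68.206.46.153: descend 01000100110011100010 ; hops seen [H1] ; pick H1
  Q 68.206.32.40: descend 01000100110011100010 ; hops seen [H1] ; pick H1
  Q 68.206.32.33: descend 01000100110011100010 ; hops seen [H1] ; pick H1
  add 0.0.0.0/0 -> H0 at depth 0
  add 68.206.32.0/20 -> H3 at depth 20
  Q 68.206.34.233: descend 01000100110011100010 ; hops seen [H0,H3] ; pick H3
  Q 74.36.137.68: descend 0100 ; hops seen [H0] ; pick H0
  Q 68.206.32.1: descend 01000100110011100010 ; hops seen [H0,H3] ; pick H3
  del 0.0.0.0/0 (clear depth 0)
  del 68.206.32.0/20 (clear depth 20)
  add 0.0.0.0/0 -> H1 at depth 0
  add 68.206.38.116/30 -> H1 at depth 30
  Q 68.206.38.117: descend 010001001100111000100110011101 ; hops seen [H1,H1] ; pick H1
  add 75.86.16.241/32 -> H0 at depth 32
  add 68.192.0.0/12 -> H1 at depth 12
  Q 233.168.64.207: descend ε ; hops seen [H1] ; pick H1
  Q 75.86.16.241: descend 01001011010101100001000011110001 ; hops seen [H1,H0] ; pick H0
  del 0.0.0.0/0 (clear depth 0)
  del 75.86.16.241/32 (clear depth 32)
  add 75.64.0.0/10 -> H1 at depth 10
  add 68.192.0.0/12 -> H3 at depth 12
  del 75.64.0.0/10 (clear depth 10)
  del 68.192.0.0/12 (clear depth 12)
  del 68.206.38.116/30 (clear depth 30)
  add 75.80.0.0/12 -> H2 at depth 12
  add 75.86.16.0/20 -> H1 at depth 20
  del 75.86.16.0/20 (clear depth 20)
  add 75.86.0.0/15 -> H1 at depth 15
  Q 75.86.2.190: descend 0100101101010110000 ; hops seen [H2,H1] ; pick H1
  add 0.0.0.0/0 -> H3 at depth 0
  add 75.0.0.0/8 -> H0 at depth 8
  add 68.206.38.119/32 -> H0 at depth 32
  Q 75.80.0.145: descend 0100101101010 ; hops seen [H3,H0,H2] ; pick H2
  del 75.86.0.0/15 (clear depth 15)
  add 68.192.0.0/12 -> H1 at depth 12

== LOOKUPS ==
["H1","H1","H1","H3","H0","H3","H1","H1","H0","H1","H2"]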